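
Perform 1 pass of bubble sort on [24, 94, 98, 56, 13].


Initial: [24, 94, 98, 56, 13]
Pass 1: [24, 94, 56, 13, 98] (2 swaps)

After 1 pass: [24, 94, 56, 13, 98]


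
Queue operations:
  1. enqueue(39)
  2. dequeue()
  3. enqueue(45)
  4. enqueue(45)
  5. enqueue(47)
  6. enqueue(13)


enqueue(39) -> [39]
dequeue()->39, []
enqueue(45) -> [45]
enqueue(45) -> [45, 45]
enqueue(47) -> [45, 45, 47]
enqueue(13) -> [45, 45, 47, 13]

Final queue: [45, 45, 47, 13]


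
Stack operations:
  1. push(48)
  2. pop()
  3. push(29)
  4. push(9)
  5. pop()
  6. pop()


push(48) -> [48]
pop()->48, []
push(29) -> [29]
push(9) -> [29, 9]
pop()->9, [29]
pop()->29, []

Final stack: []


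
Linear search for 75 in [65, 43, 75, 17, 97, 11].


i=0: 65!=75
i=1: 43!=75
i=2: 75==75 found!

Found at 2, 3 comps


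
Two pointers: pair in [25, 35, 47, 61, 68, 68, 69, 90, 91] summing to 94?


lo=0(25)+hi=8(91)=116
lo=0(25)+hi=7(90)=115
lo=0(25)+hi=6(69)=94

Yes: 25+69=94


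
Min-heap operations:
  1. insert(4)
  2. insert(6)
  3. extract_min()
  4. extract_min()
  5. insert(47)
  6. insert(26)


insert(4) -> [4]
insert(6) -> [4, 6]
extract_min()->4, [6]
extract_min()->6, []
insert(47) -> [47]
insert(26) -> [26, 47]

Final heap: [26, 47]


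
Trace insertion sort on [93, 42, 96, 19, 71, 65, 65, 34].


Initial: [93, 42, 96, 19, 71, 65, 65, 34]
Insert 42: [42, 93, 96, 19, 71, 65, 65, 34]
Insert 96: [42, 93, 96, 19, 71, 65, 65, 34]
Insert 19: [19, 42, 93, 96, 71, 65, 65, 34]
Insert 71: [19, 42, 71, 93, 96, 65, 65, 34]
Insert 65: [19, 42, 65, 71, 93, 96, 65, 34]
Insert 65: [19, 42, 65, 65, 71, 93, 96, 34]
Insert 34: [19, 34, 42, 65, 65, 71, 93, 96]

Sorted: [19, 34, 42, 65, 65, 71, 93, 96]


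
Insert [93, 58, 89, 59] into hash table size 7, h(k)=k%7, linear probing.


Insert 93: h=2 -> slot 2
Insert 58: h=2, 1 probes -> slot 3
Insert 89: h=5 -> slot 5
Insert 59: h=3, 1 probes -> slot 4

Table: [None, None, 93, 58, 59, 89, None]


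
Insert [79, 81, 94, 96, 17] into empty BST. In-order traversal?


Insert 79: root
Insert 81: R from 79
Insert 94: R from 79 -> R from 81
Insert 96: R from 79 -> R from 81 -> R from 94
Insert 17: L from 79

In-order: [17, 79, 81, 94, 96]


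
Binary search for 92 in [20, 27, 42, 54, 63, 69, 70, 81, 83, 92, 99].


Step 1: lo=0, hi=10, mid=5, val=69
Step 2: lo=6, hi=10, mid=8, val=83
Step 3: lo=9, hi=10, mid=9, val=92

Found at index 9


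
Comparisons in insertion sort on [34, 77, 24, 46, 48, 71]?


Algorithm: insertion sort
Input: [34, 77, 24, 46, 48, 71]
Sorted: [24, 34, 46, 48, 71, 77]

9


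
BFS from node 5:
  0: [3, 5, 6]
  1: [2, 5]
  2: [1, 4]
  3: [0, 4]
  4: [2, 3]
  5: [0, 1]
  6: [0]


Visit 5, enqueue [0, 1]
Visit 0, enqueue [3, 6]
Visit 1, enqueue [2]
Visit 3, enqueue [4]
Visit 6, enqueue []
Visit 2, enqueue []
Visit 4, enqueue []

BFS order: [5, 0, 1, 3, 6, 2, 4]


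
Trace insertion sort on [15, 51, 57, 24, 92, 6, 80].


Initial: [15, 51, 57, 24, 92, 6, 80]
Insert 51: [15, 51, 57, 24, 92, 6, 80]
Insert 57: [15, 51, 57, 24, 92, 6, 80]
Insert 24: [15, 24, 51, 57, 92, 6, 80]
Insert 92: [15, 24, 51, 57, 92, 6, 80]
Insert 6: [6, 15, 24, 51, 57, 92, 80]
Insert 80: [6, 15, 24, 51, 57, 80, 92]

Sorted: [6, 15, 24, 51, 57, 80, 92]


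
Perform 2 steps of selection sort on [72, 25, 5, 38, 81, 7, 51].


Initial: [72, 25, 5, 38, 81, 7, 51]
Step 1: min=5 at 2
  Swap: [5, 25, 72, 38, 81, 7, 51]
Step 2: min=7 at 5
  Swap: [5, 7, 72, 38, 81, 25, 51]

After 2 steps: [5, 7, 72, 38, 81, 25, 51]


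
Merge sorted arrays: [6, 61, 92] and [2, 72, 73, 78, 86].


Take 2 from B
Take 6 from A
Take 61 from A
Take 72 from B
Take 73 from B
Take 78 from B
Take 86 from B

Merged: [2, 6, 61, 72, 73, 78, 86, 92]


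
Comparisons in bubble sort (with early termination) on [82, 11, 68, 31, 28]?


Algorithm: bubble sort (with early termination)
Input: [82, 11, 68, 31, 28]
Sorted: [11, 28, 31, 68, 82]

10


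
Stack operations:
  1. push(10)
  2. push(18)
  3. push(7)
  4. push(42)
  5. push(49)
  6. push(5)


push(10) -> [10]
push(18) -> [10, 18]
push(7) -> [10, 18, 7]
push(42) -> [10, 18, 7, 42]
push(49) -> [10, 18, 7, 42, 49]
push(5) -> [10, 18, 7, 42, 49, 5]

Final stack: [10, 18, 7, 42, 49, 5]


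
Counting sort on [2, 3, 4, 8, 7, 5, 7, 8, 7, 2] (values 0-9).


Input: [2, 3, 4, 8, 7, 5, 7, 8, 7, 2]
Counts: [0, 0, 2, 1, 1, 1, 0, 3, 2, 0]

Sorted: [2, 2, 3, 4, 5, 7, 7, 7, 8, 8]


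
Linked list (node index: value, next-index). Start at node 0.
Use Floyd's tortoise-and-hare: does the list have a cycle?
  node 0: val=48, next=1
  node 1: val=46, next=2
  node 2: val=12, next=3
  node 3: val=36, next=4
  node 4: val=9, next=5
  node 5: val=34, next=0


Floyd's tortoise (slow, +1) and hare (fast, +2):
  init: slow=0, fast=0
  step 1: slow=1, fast=2
  step 2: slow=2, fast=4
  step 3: slow=3, fast=0
  step 4: slow=4, fast=2
  step 5: slow=5, fast=4
  step 6: slow=0, fast=0
  slow == fast at node 0: cycle detected

Cycle: yes


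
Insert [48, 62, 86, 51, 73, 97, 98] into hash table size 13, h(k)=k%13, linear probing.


Insert 48: h=9 -> slot 9
Insert 62: h=10 -> slot 10
Insert 86: h=8 -> slot 8
Insert 51: h=12 -> slot 12
Insert 73: h=8, 3 probes -> slot 11
Insert 97: h=6 -> slot 6
Insert 98: h=7 -> slot 7

Table: [None, None, None, None, None, None, 97, 98, 86, 48, 62, 73, 51]


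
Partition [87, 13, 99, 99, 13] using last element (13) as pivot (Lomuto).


Pivot: 13
  13 <= 13: swap -> [13, 87, 99, 99, 13]
Place pivot at 1: [13, 13, 99, 99, 87]

Partitioned: [13, 13, 99, 99, 87]


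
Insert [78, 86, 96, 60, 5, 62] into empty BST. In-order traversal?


Insert 78: root
Insert 86: R from 78
Insert 96: R from 78 -> R from 86
Insert 60: L from 78
Insert 5: L from 78 -> L from 60
Insert 62: L from 78 -> R from 60

In-order: [5, 60, 62, 78, 86, 96]


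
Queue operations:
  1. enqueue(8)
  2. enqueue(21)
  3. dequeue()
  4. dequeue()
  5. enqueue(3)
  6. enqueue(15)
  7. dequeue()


enqueue(8) -> [8]
enqueue(21) -> [8, 21]
dequeue()->8, [21]
dequeue()->21, []
enqueue(3) -> [3]
enqueue(15) -> [3, 15]
dequeue()->3, [15]

Final queue: [15]


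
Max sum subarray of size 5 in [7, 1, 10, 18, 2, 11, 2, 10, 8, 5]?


[0:5]: 38
[1:6]: 42
[2:7]: 43
[3:8]: 43
[4:9]: 33
[5:10]: 36

Max: 43 at [2:7]


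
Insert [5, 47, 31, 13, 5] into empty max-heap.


Insert 5: [5]
Insert 47: [47, 5]
Insert 31: [47, 5, 31]
Insert 13: [47, 13, 31, 5]
Insert 5: [47, 13, 31, 5, 5]

Final heap: [47, 13, 31, 5, 5]


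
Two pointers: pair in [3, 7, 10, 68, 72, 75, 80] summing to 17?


lo=0(3)+hi=6(80)=83
lo=0(3)+hi=5(75)=78
lo=0(3)+hi=4(72)=75
lo=0(3)+hi=3(68)=71
lo=0(3)+hi=2(10)=13
lo=1(7)+hi=2(10)=17

Yes: 7+10=17


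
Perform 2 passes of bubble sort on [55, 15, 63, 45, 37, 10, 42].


Initial: [55, 15, 63, 45, 37, 10, 42]
Pass 1: [15, 55, 45, 37, 10, 42, 63] (5 swaps)
Pass 2: [15, 45, 37, 10, 42, 55, 63] (4 swaps)

After 2 passes: [15, 45, 37, 10, 42, 55, 63]


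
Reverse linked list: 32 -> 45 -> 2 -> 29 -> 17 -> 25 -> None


Step 1: curr=32, set curr.next=prev(None) | reversed so far: 32
Step 2: curr=45, set curr.next=prev(32) | reversed so far: 45 -> 32
Step 3: curr=2, set curr.next=prev(45) | reversed so far: 2 -> 45 -> 32
Step 4: curr=29, set curr.next=prev(2) | reversed so far: 29 -> 2 -> 45 -> 32
Step 5: curr=17, set curr.next=prev(29) | reversed so far: 17 -> 29 -> 2 -> 45 -> 32
Step 6: curr=25, set curr.next=prev(17) | reversed so far: 25 -> 17 -> 29 -> 2 -> 45 -> 32

25 -> 17 -> 29 -> 2 -> 45 -> 32 -> None


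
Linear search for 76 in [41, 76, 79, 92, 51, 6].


i=0: 41!=76
i=1: 76==76 found!

Found at 1, 2 comps


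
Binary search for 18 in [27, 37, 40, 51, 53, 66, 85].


Step 1: lo=0, hi=6, mid=3, val=51
Step 2: lo=0, hi=2, mid=1, val=37
Step 3: lo=0, hi=0, mid=0, val=27

Not found


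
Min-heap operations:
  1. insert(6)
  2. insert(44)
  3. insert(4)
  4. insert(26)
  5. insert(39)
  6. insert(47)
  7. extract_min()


insert(6) -> [6]
insert(44) -> [6, 44]
insert(4) -> [4, 44, 6]
insert(26) -> [4, 26, 6, 44]
insert(39) -> [4, 26, 6, 44, 39]
insert(47) -> [4, 26, 6, 44, 39, 47]
extract_min()->4, [6, 26, 47, 44, 39]

Final heap: [6, 26, 47, 44, 39]


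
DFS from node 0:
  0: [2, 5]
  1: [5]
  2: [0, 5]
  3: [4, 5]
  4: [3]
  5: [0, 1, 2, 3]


Visit 0, push [5, 2]
Visit 2, push [5]
Visit 5, push [3, 1]
Visit 1, push []
Visit 3, push [4]
Visit 4, push []

DFS order: [0, 2, 5, 1, 3, 4]


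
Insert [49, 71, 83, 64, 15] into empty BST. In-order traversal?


Insert 49: root
Insert 71: R from 49
Insert 83: R from 49 -> R from 71
Insert 64: R from 49 -> L from 71
Insert 15: L from 49

In-order: [15, 49, 64, 71, 83]


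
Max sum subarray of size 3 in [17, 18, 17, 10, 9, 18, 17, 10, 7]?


[0:3]: 52
[1:4]: 45
[2:5]: 36
[3:6]: 37
[4:7]: 44
[5:8]: 45
[6:9]: 34

Max: 52 at [0:3]


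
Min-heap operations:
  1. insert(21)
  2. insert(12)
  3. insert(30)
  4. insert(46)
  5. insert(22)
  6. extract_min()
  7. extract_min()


insert(21) -> [21]
insert(12) -> [12, 21]
insert(30) -> [12, 21, 30]
insert(46) -> [12, 21, 30, 46]
insert(22) -> [12, 21, 30, 46, 22]
extract_min()->12, [21, 22, 30, 46]
extract_min()->21, [22, 46, 30]

Final heap: [22, 46, 30]


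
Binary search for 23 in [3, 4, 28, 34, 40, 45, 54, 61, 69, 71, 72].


Step 1: lo=0, hi=10, mid=5, val=45
Step 2: lo=0, hi=4, mid=2, val=28
Step 3: lo=0, hi=1, mid=0, val=3
Step 4: lo=1, hi=1, mid=1, val=4

Not found


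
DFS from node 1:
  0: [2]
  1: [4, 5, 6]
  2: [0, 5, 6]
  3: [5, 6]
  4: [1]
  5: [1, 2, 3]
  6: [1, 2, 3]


Visit 1, push [6, 5, 4]
Visit 4, push []
Visit 5, push [3, 2]
Visit 2, push [6, 0]
Visit 0, push []
Visit 6, push [3]
Visit 3, push []

DFS order: [1, 4, 5, 2, 0, 6, 3]


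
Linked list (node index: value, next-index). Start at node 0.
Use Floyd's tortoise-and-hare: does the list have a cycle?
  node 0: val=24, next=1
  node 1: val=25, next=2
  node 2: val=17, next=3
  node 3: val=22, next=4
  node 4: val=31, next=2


Floyd's tortoise (slow, +1) and hare (fast, +2):
  init: slow=0, fast=0
  step 1: slow=1, fast=2
  step 2: slow=2, fast=4
  step 3: slow=3, fast=3
  slow == fast at node 3: cycle detected

Cycle: yes


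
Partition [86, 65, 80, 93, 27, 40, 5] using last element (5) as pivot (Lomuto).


Pivot: 5
Place pivot at 0: [5, 65, 80, 93, 27, 40, 86]

Partitioned: [5, 65, 80, 93, 27, 40, 86]


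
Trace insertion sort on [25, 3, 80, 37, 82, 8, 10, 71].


Initial: [25, 3, 80, 37, 82, 8, 10, 71]
Insert 3: [3, 25, 80, 37, 82, 8, 10, 71]
Insert 80: [3, 25, 80, 37, 82, 8, 10, 71]
Insert 37: [3, 25, 37, 80, 82, 8, 10, 71]
Insert 82: [3, 25, 37, 80, 82, 8, 10, 71]
Insert 8: [3, 8, 25, 37, 80, 82, 10, 71]
Insert 10: [3, 8, 10, 25, 37, 80, 82, 71]
Insert 71: [3, 8, 10, 25, 37, 71, 80, 82]

Sorted: [3, 8, 10, 25, 37, 71, 80, 82]


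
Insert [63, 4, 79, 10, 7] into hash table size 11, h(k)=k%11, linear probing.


Insert 63: h=8 -> slot 8
Insert 4: h=4 -> slot 4
Insert 79: h=2 -> slot 2
Insert 10: h=10 -> slot 10
Insert 7: h=7 -> slot 7

Table: [None, None, 79, None, 4, None, None, 7, 63, None, 10]


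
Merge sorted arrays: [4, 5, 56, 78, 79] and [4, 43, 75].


Take 4 from A
Take 4 from B
Take 5 from A
Take 43 from B
Take 56 from A
Take 75 from B

Merged: [4, 4, 5, 43, 56, 75, 78, 79]


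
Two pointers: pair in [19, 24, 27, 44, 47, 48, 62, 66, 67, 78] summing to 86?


lo=0(19)+hi=9(78)=97
lo=0(19)+hi=8(67)=86

Yes: 19+67=86


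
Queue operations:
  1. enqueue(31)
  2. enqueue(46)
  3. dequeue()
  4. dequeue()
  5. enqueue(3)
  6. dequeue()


enqueue(31) -> [31]
enqueue(46) -> [31, 46]
dequeue()->31, [46]
dequeue()->46, []
enqueue(3) -> [3]
dequeue()->3, []

Final queue: []


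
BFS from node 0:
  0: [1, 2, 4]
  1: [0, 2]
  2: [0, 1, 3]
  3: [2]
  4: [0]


Visit 0, enqueue [1, 2, 4]
Visit 1, enqueue []
Visit 2, enqueue [3]
Visit 4, enqueue []
Visit 3, enqueue []

BFS order: [0, 1, 2, 4, 3]


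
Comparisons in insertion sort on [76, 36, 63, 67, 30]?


Algorithm: insertion sort
Input: [76, 36, 63, 67, 30]
Sorted: [30, 36, 63, 67, 76]

9


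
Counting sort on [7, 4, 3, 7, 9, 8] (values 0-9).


Input: [7, 4, 3, 7, 9, 8]
Counts: [0, 0, 0, 1, 1, 0, 0, 2, 1, 1]

Sorted: [3, 4, 7, 7, 8, 9]


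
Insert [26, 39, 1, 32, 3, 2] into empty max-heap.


Insert 26: [26]
Insert 39: [39, 26]
Insert 1: [39, 26, 1]
Insert 32: [39, 32, 1, 26]
Insert 3: [39, 32, 1, 26, 3]
Insert 2: [39, 32, 2, 26, 3, 1]

Final heap: [39, 32, 2, 26, 3, 1]


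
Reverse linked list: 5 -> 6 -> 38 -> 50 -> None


Step 1: curr=5, set curr.next=prev(None) | reversed so far: 5
Step 2: curr=6, set curr.next=prev(5) | reversed so far: 6 -> 5
Step 3: curr=38, set curr.next=prev(6) | reversed so far: 38 -> 6 -> 5
Step 4: curr=50, set curr.next=prev(38) | reversed so far: 50 -> 38 -> 6 -> 5

50 -> 38 -> 6 -> 5 -> None


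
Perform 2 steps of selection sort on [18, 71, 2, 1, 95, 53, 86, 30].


Initial: [18, 71, 2, 1, 95, 53, 86, 30]
Step 1: min=1 at 3
  Swap: [1, 71, 2, 18, 95, 53, 86, 30]
Step 2: min=2 at 2
  Swap: [1, 2, 71, 18, 95, 53, 86, 30]

After 2 steps: [1, 2, 71, 18, 95, 53, 86, 30]


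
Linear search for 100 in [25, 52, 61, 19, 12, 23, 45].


i=0: 25!=100
i=1: 52!=100
i=2: 61!=100
i=3: 19!=100
i=4: 12!=100
i=5: 23!=100
i=6: 45!=100

Not found, 7 comps


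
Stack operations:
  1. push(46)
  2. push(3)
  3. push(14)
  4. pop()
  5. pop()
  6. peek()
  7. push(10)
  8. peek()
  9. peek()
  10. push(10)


push(46) -> [46]
push(3) -> [46, 3]
push(14) -> [46, 3, 14]
pop()->14, [46, 3]
pop()->3, [46]
peek()->46
push(10) -> [46, 10]
peek()->10
peek()->10
push(10) -> [46, 10, 10]

Final stack: [46, 10, 10]


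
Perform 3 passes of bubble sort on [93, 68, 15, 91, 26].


Initial: [93, 68, 15, 91, 26]
Pass 1: [68, 15, 91, 26, 93] (4 swaps)
Pass 2: [15, 68, 26, 91, 93] (2 swaps)
Pass 3: [15, 26, 68, 91, 93] (1 swaps)

After 3 passes: [15, 26, 68, 91, 93]


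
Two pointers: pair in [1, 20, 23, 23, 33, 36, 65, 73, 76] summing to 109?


lo=0(1)+hi=8(76)=77
lo=1(20)+hi=8(76)=96
lo=2(23)+hi=8(76)=99
lo=3(23)+hi=8(76)=99
lo=4(33)+hi=8(76)=109

Yes: 33+76=109


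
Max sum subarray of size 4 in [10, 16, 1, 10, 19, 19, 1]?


[0:4]: 37
[1:5]: 46
[2:6]: 49
[3:7]: 49

Max: 49 at [2:6]


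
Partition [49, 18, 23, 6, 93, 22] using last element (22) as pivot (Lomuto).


Pivot: 22
  18 <= 22: swap -> [18, 49, 23, 6, 93, 22]
  6 <= 22: swap -> [18, 6, 23, 49, 93, 22]
Place pivot at 2: [18, 6, 22, 49, 93, 23]

Partitioned: [18, 6, 22, 49, 93, 23]


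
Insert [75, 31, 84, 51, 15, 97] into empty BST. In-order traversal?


Insert 75: root
Insert 31: L from 75
Insert 84: R from 75
Insert 51: L from 75 -> R from 31
Insert 15: L from 75 -> L from 31
Insert 97: R from 75 -> R from 84

In-order: [15, 31, 51, 75, 84, 97]


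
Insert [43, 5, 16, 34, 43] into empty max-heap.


Insert 43: [43]
Insert 5: [43, 5]
Insert 16: [43, 5, 16]
Insert 34: [43, 34, 16, 5]
Insert 43: [43, 43, 16, 5, 34]

Final heap: [43, 43, 16, 5, 34]


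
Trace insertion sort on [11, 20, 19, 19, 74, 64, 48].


Initial: [11, 20, 19, 19, 74, 64, 48]
Insert 20: [11, 20, 19, 19, 74, 64, 48]
Insert 19: [11, 19, 20, 19, 74, 64, 48]
Insert 19: [11, 19, 19, 20, 74, 64, 48]
Insert 74: [11, 19, 19, 20, 74, 64, 48]
Insert 64: [11, 19, 19, 20, 64, 74, 48]
Insert 48: [11, 19, 19, 20, 48, 64, 74]

Sorted: [11, 19, 19, 20, 48, 64, 74]


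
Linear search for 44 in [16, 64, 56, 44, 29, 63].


i=0: 16!=44
i=1: 64!=44
i=2: 56!=44
i=3: 44==44 found!

Found at 3, 4 comps


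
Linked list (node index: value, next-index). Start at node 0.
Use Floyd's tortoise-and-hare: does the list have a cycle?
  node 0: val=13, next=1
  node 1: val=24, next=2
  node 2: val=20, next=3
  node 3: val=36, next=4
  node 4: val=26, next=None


Floyd's tortoise (slow, +1) and hare (fast, +2):
  init: slow=0, fast=0
  step 1: slow=1, fast=2
  step 2: slow=2, fast=4
  step 3: fast -> None, no cycle

Cycle: no


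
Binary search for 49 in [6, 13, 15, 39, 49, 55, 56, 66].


Step 1: lo=0, hi=7, mid=3, val=39
Step 2: lo=4, hi=7, mid=5, val=55
Step 3: lo=4, hi=4, mid=4, val=49

Found at index 4


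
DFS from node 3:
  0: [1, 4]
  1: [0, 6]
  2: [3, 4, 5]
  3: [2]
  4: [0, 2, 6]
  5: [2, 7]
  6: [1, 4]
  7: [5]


Visit 3, push [2]
Visit 2, push [5, 4]
Visit 4, push [6, 0]
Visit 0, push [1]
Visit 1, push [6]
Visit 6, push []
Visit 5, push [7]
Visit 7, push []

DFS order: [3, 2, 4, 0, 1, 6, 5, 7]


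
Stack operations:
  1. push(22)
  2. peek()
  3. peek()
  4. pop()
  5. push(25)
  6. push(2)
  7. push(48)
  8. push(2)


push(22) -> [22]
peek()->22
peek()->22
pop()->22, []
push(25) -> [25]
push(2) -> [25, 2]
push(48) -> [25, 2, 48]
push(2) -> [25, 2, 48, 2]

Final stack: [25, 2, 48, 2]


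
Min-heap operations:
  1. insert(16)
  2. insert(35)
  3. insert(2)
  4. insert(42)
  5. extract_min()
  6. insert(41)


insert(16) -> [16]
insert(35) -> [16, 35]
insert(2) -> [2, 35, 16]
insert(42) -> [2, 35, 16, 42]
extract_min()->2, [16, 35, 42]
insert(41) -> [16, 35, 42, 41]

Final heap: [16, 35, 42, 41]


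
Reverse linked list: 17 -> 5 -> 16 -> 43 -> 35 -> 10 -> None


Step 1: curr=17, set curr.next=prev(None) | reversed so far: 17
Step 2: curr=5, set curr.next=prev(17) | reversed so far: 5 -> 17
Step 3: curr=16, set curr.next=prev(5) | reversed so far: 16 -> 5 -> 17
Step 4: curr=43, set curr.next=prev(16) | reversed so far: 43 -> 16 -> 5 -> 17
Step 5: curr=35, set curr.next=prev(43) | reversed so far: 35 -> 43 -> 16 -> 5 -> 17
Step 6: curr=10, set curr.next=prev(35) | reversed so far: 10 -> 35 -> 43 -> 16 -> 5 -> 17

10 -> 35 -> 43 -> 16 -> 5 -> 17 -> None


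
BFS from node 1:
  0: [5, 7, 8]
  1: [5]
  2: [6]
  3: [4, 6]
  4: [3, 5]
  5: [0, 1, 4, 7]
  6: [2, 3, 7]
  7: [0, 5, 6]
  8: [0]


Visit 1, enqueue [5]
Visit 5, enqueue [0, 4, 7]
Visit 0, enqueue [8]
Visit 4, enqueue [3]
Visit 7, enqueue [6]
Visit 8, enqueue []
Visit 3, enqueue []
Visit 6, enqueue [2]
Visit 2, enqueue []

BFS order: [1, 5, 0, 4, 7, 8, 3, 6, 2]


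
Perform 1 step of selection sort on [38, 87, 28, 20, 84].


Initial: [38, 87, 28, 20, 84]
Step 1: min=20 at 3
  Swap: [20, 87, 28, 38, 84]

After 1 step: [20, 87, 28, 38, 84]


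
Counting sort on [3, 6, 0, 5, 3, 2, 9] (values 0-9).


Input: [3, 6, 0, 5, 3, 2, 9]
Counts: [1, 0, 1, 2, 0, 1, 1, 0, 0, 1]

Sorted: [0, 2, 3, 3, 5, 6, 9]


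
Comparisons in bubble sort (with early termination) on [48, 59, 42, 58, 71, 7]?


Algorithm: bubble sort (with early termination)
Input: [48, 59, 42, 58, 71, 7]
Sorted: [7, 42, 48, 58, 59, 71]

15


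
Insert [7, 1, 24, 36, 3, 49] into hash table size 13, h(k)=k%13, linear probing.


Insert 7: h=7 -> slot 7
Insert 1: h=1 -> slot 1
Insert 24: h=11 -> slot 11
Insert 36: h=10 -> slot 10
Insert 3: h=3 -> slot 3
Insert 49: h=10, 2 probes -> slot 12

Table: [None, 1, None, 3, None, None, None, 7, None, None, 36, 24, 49]


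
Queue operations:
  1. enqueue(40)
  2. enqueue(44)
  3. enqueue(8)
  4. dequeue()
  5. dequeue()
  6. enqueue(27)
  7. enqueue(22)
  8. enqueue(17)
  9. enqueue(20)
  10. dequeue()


enqueue(40) -> [40]
enqueue(44) -> [40, 44]
enqueue(8) -> [40, 44, 8]
dequeue()->40, [44, 8]
dequeue()->44, [8]
enqueue(27) -> [8, 27]
enqueue(22) -> [8, 27, 22]
enqueue(17) -> [8, 27, 22, 17]
enqueue(20) -> [8, 27, 22, 17, 20]
dequeue()->8, [27, 22, 17, 20]

Final queue: [27, 22, 17, 20]


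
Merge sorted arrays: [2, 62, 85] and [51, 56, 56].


Take 2 from A
Take 51 from B
Take 56 from B
Take 56 from B

Merged: [2, 51, 56, 56, 62, 85]


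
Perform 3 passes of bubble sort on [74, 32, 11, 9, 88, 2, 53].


Initial: [74, 32, 11, 9, 88, 2, 53]
Pass 1: [32, 11, 9, 74, 2, 53, 88] (5 swaps)
Pass 2: [11, 9, 32, 2, 53, 74, 88] (4 swaps)
Pass 3: [9, 11, 2, 32, 53, 74, 88] (2 swaps)

After 3 passes: [9, 11, 2, 32, 53, 74, 88]


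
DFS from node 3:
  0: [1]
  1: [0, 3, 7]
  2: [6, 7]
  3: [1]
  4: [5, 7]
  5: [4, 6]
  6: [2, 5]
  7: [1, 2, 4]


Visit 3, push [1]
Visit 1, push [7, 0]
Visit 0, push []
Visit 7, push [4, 2]
Visit 2, push [6]
Visit 6, push [5]
Visit 5, push [4]
Visit 4, push []

DFS order: [3, 1, 0, 7, 2, 6, 5, 4]


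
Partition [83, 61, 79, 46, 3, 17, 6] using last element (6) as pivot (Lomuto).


Pivot: 6
  3 <= 6: swap -> [3, 61, 79, 46, 83, 17, 6]
Place pivot at 1: [3, 6, 79, 46, 83, 17, 61]

Partitioned: [3, 6, 79, 46, 83, 17, 61]


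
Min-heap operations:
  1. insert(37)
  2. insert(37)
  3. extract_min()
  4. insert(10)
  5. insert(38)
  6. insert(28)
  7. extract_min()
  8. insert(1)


insert(37) -> [37]
insert(37) -> [37, 37]
extract_min()->37, [37]
insert(10) -> [10, 37]
insert(38) -> [10, 37, 38]
insert(28) -> [10, 28, 38, 37]
extract_min()->10, [28, 37, 38]
insert(1) -> [1, 28, 38, 37]

Final heap: [1, 28, 38, 37]


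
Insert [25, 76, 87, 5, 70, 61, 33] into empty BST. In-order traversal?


Insert 25: root
Insert 76: R from 25
Insert 87: R from 25 -> R from 76
Insert 5: L from 25
Insert 70: R from 25 -> L from 76
Insert 61: R from 25 -> L from 76 -> L from 70
Insert 33: R from 25 -> L from 76 -> L from 70 -> L from 61

In-order: [5, 25, 33, 61, 70, 76, 87]


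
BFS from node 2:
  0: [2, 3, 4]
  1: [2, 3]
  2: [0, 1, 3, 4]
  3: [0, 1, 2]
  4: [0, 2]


Visit 2, enqueue [0, 1, 3, 4]
Visit 0, enqueue []
Visit 1, enqueue []
Visit 3, enqueue []
Visit 4, enqueue []

BFS order: [2, 0, 1, 3, 4]


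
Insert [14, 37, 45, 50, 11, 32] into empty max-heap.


Insert 14: [14]
Insert 37: [37, 14]
Insert 45: [45, 14, 37]
Insert 50: [50, 45, 37, 14]
Insert 11: [50, 45, 37, 14, 11]
Insert 32: [50, 45, 37, 14, 11, 32]

Final heap: [50, 45, 37, 14, 11, 32]


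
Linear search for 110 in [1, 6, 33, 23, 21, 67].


i=0: 1!=110
i=1: 6!=110
i=2: 33!=110
i=3: 23!=110
i=4: 21!=110
i=5: 67!=110

Not found, 6 comps


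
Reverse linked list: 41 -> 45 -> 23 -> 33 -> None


Step 1: curr=41, set curr.next=prev(None) | reversed so far: 41
Step 2: curr=45, set curr.next=prev(41) | reversed so far: 45 -> 41
Step 3: curr=23, set curr.next=prev(45) | reversed so far: 23 -> 45 -> 41
Step 4: curr=33, set curr.next=prev(23) | reversed so far: 33 -> 23 -> 45 -> 41

33 -> 23 -> 45 -> 41 -> None


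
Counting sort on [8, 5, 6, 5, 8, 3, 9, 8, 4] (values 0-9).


Input: [8, 5, 6, 5, 8, 3, 9, 8, 4]
Counts: [0, 0, 0, 1, 1, 2, 1, 0, 3, 1]

Sorted: [3, 4, 5, 5, 6, 8, 8, 8, 9]


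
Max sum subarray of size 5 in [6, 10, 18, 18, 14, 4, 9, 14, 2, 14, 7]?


[0:5]: 66
[1:6]: 64
[2:7]: 63
[3:8]: 59
[4:9]: 43
[5:10]: 43
[6:11]: 46

Max: 66 at [0:5]


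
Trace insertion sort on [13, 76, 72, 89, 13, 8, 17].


Initial: [13, 76, 72, 89, 13, 8, 17]
Insert 76: [13, 76, 72, 89, 13, 8, 17]
Insert 72: [13, 72, 76, 89, 13, 8, 17]
Insert 89: [13, 72, 76, 89, 13, 8, 17]
Insert 13: [13, 13, 72, 76, 89, 8, 17]
Insert 8: [8, 13, 13, 72, 76, 89, 17]
Insert 17: [8, 13, 13, 17, 72, 76, 89]

Sorted: [8, 13, 13, 17, 72, 76, 89]


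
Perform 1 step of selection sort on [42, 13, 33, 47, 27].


Initial: [42, 13, 33, 47, 27]
Step 1: min=13 at 1
  Swap: [13, 42, 33, 47, 27]

After 1 step: [13, 42, 33, 47, 27]


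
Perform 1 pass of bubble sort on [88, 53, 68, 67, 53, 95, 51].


Initial: [88, 53, 68, 67, 53, 95, 51]
Pass 1: [53, 68, 67, 53, 88, 51, 95] (5 swaps)

After 1 pass: [53, 68, 67, 53, 88, 51, 95]


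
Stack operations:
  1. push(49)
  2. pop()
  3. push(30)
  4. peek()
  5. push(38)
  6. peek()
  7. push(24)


push(49) -> [49]
pop()->49, []
push(30) -> [30]
peek()->30
push(38) -> [30, 38]
peek()->38
push(24) -> [30, 38, 24]

Final stack: [30, 38, 24]


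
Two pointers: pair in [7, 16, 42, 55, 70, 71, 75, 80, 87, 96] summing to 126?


lo=0(7)+hi=9(96)=103
lo=1(16)+hi=9(96)=112
lo=2(42)+hi=9(96)=138
lo=2(42)+hi=8(87)=129
lo=2(42)+hi=7(80)=122
lo=3(55)+hi=7(80)=135
lo=3(55)+hi=6(75)=130
lo=3(55)+hi=5(71)=126

Yes: 55+71=126


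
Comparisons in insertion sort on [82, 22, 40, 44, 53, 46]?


Algorithm: insertion sort
Input: [82, 22, 40, 44, 53, 46]
Sorted: [22, 40, 44, 46, 53, 82]

10


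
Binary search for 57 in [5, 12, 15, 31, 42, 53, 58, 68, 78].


Step 1: lo=0, hi=8, mid=4, val=42
Step 2: lo=5, hi=8, mid=6, val=58
Step 3: lo=5, hi=5, mid=5, val=53

Not found


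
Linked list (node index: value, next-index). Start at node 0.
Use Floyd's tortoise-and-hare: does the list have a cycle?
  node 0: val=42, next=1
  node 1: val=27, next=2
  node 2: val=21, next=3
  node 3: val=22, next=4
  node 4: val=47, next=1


Floyd's tortoise (slow, +1) and hare (fast, +2):
  init: slow=0, fast=0
  step 1: slow=1, fast=2
  step 2: slow=2, fast=4
  step 3: slow=3, fast=2
  step 4: slow=4, fast=4
  slow == fast at node 4: cycle detected

Cycle: yes


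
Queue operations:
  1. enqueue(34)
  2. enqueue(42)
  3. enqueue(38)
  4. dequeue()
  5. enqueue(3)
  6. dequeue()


enqueue(34) -> [34]
enqueue(42) -> [34, 42]
enqueue(38) -> [34, 42, 38]
dequeue()->34, [42, 38]
enqueue(3) -> [42, 38, 3]
dequeue()->42, [38, 3]

Final queue: [38, 3]


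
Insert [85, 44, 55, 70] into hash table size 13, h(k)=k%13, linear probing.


Insert 85: h=7 -> slot 7
Insert 44: h=5 -> slot 5
Insert 55: h=3 -> slot 3
Insert 70: h=5, 1 probes -> slot 6

Table: [None, None, None, 55, None, 44, 70, 85, None, None, None, None, None]


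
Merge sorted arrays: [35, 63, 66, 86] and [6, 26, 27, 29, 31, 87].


Take 6 from B
Take 26 from B
Take 27 from B
Take 29 from B
Take 31 from B
Take 35 from A
Take 63 from A
Take 66 from A
Take 86 from A

Merged: [6, 26, 27, 29, 31, 35, 63, 66, 86, 87]


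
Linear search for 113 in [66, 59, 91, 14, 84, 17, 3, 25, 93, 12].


i=0: 66!=113
i=1: 59!=113
i=2: 91!=113
i=3: 14!=113
i=4: 84!=113
i=5: 17!=113
i=6: 3!=113
i=7: 25!=113
i=8: 93!=113
i=9: 12!=113

Not found, 10 comps


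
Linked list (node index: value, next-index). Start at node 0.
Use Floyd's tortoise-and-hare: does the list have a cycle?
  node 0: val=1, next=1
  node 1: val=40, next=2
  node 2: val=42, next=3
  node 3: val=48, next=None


Floyd's tortoise (slow, +1) and hare (fast, +2):
  init: slow=0, fast=0
  step 1: slow=1, fast=2
  step 2: fast 2->3->None, no cycle

Cycle: no


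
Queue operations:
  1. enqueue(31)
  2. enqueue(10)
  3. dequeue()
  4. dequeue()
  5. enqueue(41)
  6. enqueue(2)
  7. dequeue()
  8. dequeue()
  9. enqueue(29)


enqueue(31) -> [31]
enqueue(10) -> [31, 10]
dequeue()->31, [10]
dequeue()->10, []
enqueue(41) -> [41]
enqueue(2) -> [41, 2]
dequeue()->41, [2]
dequeue()->2, []
enqueue(29) -> [29]

Final queue: [29]


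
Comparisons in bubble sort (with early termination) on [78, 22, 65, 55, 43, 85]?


Algorithm: bubble sort (with early termination)
Input: [78, 22, 65, 55, 43, 85]
Sorted: [22, 43, 55, 65, 78, 85]

14


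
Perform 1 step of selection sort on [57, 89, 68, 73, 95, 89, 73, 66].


Initial: [57, 89, 68, 73, 95, 89, 73, 66]
Step 1: min=57 at 0
  Swap: [57, 89, 68, 73, 95, 89, 73, 66]

After 1 step: [57, 89, 68, 73, 95, 89, 73, 66]


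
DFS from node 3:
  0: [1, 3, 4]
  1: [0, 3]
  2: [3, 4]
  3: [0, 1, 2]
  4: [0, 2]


Visit 3, push [2, 1, 0]
Visit 0, push [4, 1]
Visit 1, push []
Visit 4, push [2]
Visit 2, push []

DFS order: [3, 0, 1, 4, 2]


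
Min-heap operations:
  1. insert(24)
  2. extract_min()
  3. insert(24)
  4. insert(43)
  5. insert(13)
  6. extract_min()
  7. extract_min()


insert(24) -> [24]
extract_min()->24, []
insert(24) -> [24]
insert(43) -> [24, 43]
insert(13) -> [13, 43, 24]
extract_min()->13, [24, 43]
extract_min()->24, [43]

Final heap: [43]


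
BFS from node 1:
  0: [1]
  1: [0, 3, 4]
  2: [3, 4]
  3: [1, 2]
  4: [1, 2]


Visit 1, enqueue [0, 3, 4]
Visit 0, enqueue []
Visit 3, enqueue [2]
Visit 4, enqueue []
Visit 2, enqueue []

BFS order: [1, 0, 3, 4, 2]


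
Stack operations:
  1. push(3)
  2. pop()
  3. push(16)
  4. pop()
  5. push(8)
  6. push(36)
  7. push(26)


push(3) -> [3]
pop()->3, []
push(16) -> [16]
pop()->16, []
push(8) -> [8]
push(36) -> [8, 36]
push(26) -> [8, 36, 26]

Final stack: [8, 36, 26]


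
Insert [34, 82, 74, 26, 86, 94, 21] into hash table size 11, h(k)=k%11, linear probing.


Insert 34: h=1 -> slot 1
Insert 82: h=5 -> slot 5
Insert 74: h=8 -> slot 8
Insert 26: h=4 -> slot 4
Insert 86: h=9 -> slot 9
Insert 94: h=6 -> slot 6
Insert 21: h=10 -> slot 10

Table: [None, 34, None, None, 26, 82, 94, None, 74, 86, 21]


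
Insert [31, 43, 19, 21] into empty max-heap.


Insert 31: [31]
Insert 43: [43, 31]
Insert 19: [43, 31, 19]
Insert 21: [43, 31, 19, 21]

Final heap: [43, 31, 19, 21]


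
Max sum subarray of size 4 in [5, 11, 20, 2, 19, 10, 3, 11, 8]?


[0:4]: 38
[1:5]: 52
[2:6]: 51
[3:7]: 34
[4:8]: 43
[5:9]: 32

Max: 52 at [1:5]


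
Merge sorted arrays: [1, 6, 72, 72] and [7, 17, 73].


Take 1 from A
Take 6 from A
Take 7 from B
Take 17 from B
Take 72 from A
Take 72 from A

Merged: [1, 6, 7, 17, 72, 72, 73]


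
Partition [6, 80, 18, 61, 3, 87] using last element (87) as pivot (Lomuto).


Pivot: 87
  6 <= 87: advance i (no swap)
  80 <= 87: advance i (no swap)
  18 <= 87: advance i (no swap)
  61 <= 87: advance i (no swap)
  3 <= 87: advance i (no swap)
Place pivot at 5: [6, 80, 18, 61, 3, 87]

Partitioned: [6, 80, 18, 61, 3, 87]


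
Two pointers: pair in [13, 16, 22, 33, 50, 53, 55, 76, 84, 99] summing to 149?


lo=0(13)+hi=9(99)=112
lo=1(16)+hi=9(99)=115
lo=2(22)+hi=9(99)=121
lo=3(33)+hi=9(99)=132
lo=4(50)+hi=9(99)=149

Yes: 50+99=149


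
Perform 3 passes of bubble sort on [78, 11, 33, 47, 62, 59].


Initial: [78, 11, 33, 47, 62, 59]
Pass 1: [11, 33, 47, 62, 59, 78] (5 swaps)
Pass 2: [11, 33, 47, 59, 62, 78] (1 swaps)
Pass 3: [11, 33, 47, 59, 62, 78] (0 swaps)

After 3 passes: [11, 33, 47, 59, 62, 78]


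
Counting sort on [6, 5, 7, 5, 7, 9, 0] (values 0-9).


Input: [6, 5, 7, 5, 7, 9, 0]
Counts: [1, 0, 0, 0, 0, 2, 1, 2, 0, 1]

Sorted: [0, 5, 5, 6, 7, 7, 9]


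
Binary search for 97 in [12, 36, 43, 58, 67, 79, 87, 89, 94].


Step 1: lo=0, hi=8, mid=4, val=67
Step 2: lo=5, hi=8, mid=6, val=87
Step 3: lo=7, hi=8, mid=7, val=89
Step 4: lo=8, hi=8, mid=8, val=94

Not found


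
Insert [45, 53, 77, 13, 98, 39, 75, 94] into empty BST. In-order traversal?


Insert 45: root
Insert 53: R from 45
Insert 77: R from 45 -> R from 53
Insert 13: L from 45
Insert 98: R from 45 -> R from 53 -> R from 77
Insert 39: L from 45 -> R from 13
Insert 75: R from 45 -> R from 53 -> L from 77
Insert 94: R from 45 -> R from 53 -> R from 77 -> L from 98

In-order: [13, 39, 45, 53, 75, 77, 94, 98]


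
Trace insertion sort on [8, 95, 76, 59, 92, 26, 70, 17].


Initial: [8, 95, 76, 59, 92, 26, 70, 17]
Insert 95: [8, 95, 76, 59, 92, 26, 70, 17]
Insert 76: [8, 76, 95, 59, 92, 26, 70, 17]
Insert 59: [8, 59, 76, 95, 92, 26, 70, 17]
Insert 92: [8, 59, 76, 92, 95, 26, 70, 17]
Insert 26: [8, 26, 59, 76, 92, 95, 70, 17]
Insert 70: [8, 26, 59, 70, 76, 92, 95, 17]
Insert 17: [8, 17, 26, 59, 70, 76, 92, 95]

Sorted: [8, 17, 26, 59, 70, 76, 92, 95]


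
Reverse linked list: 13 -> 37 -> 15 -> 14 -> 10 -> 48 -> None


Step 1: curr=13, set curr.next=prev(None) | reversed so far: 13
Step 2: curr=37, set curr.next=prev(13) | reversed so far: 37 -> 13
Step 3: curr=15, set curr.next=prev(37) | reversed so far: 15 -> 37 -> 13
Step 4: curr=14, set curr.next=prev(15) | reversed so far: 14 -> 15 -> 37 -> 13
Step 5: curr=10, set curr.next=prev(14) | reversed so far: 10 -> 14 -> 15 -> 37 -> 13
Step 6: curr=48, set curr.next=prev(10) | reversed so far: 48 -> 10 -> 14 -> 15 -> 37 -> 13

48 -> 10 -> 14 -> 15 -> 37 -> 13 -> None


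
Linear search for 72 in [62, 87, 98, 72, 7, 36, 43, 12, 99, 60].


i=0: 62!=72
i=1: 87!=72
i=2: 98!=72
i=3: 72==72 found!

Found at 3, 4 comps


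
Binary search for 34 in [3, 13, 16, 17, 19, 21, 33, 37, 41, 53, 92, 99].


Step 1: lo=0, hi=11, mid=5, val=21
Step 2: lo=6, hi=11, mid=8, val=41
Step 3: lo=6, hi=7, mid=6, val=33
Step 4: lo=7, hi=7, mid=7, val=37

Not found


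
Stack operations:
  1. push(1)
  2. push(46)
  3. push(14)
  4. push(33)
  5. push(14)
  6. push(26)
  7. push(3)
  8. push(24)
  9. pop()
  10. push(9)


push(1) -> [1]
push(46) -> [1, 46]
push(14) -> [1, 46, 14]
push(33) -> [1, 46, 14, 33]
push(14) -> [1, 46, 14, 33, 14]
push(26) -> [1, 46, 14, 33, 14, 26]
push(3) -> [1, 46, 14, 33, 14, 26, 3]
push(24) -> [1, 46, 14, 33, 14, 26, 3, 24]
pop()->24, [1, 46, 14, 33, 14, 26, 3]
push(9) -> [1, 46, 14, 33, 14, 26, 3, 9]

Final stack: [1, 46, 14, 33, 14, 26, 3, 9]


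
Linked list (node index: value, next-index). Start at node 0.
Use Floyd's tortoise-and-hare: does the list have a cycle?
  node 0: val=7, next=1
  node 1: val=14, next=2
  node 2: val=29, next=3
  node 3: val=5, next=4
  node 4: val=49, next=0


Floyd's tortoise (slow, +1) and hare (fast, +2):
  init: slow=0, fast=0
  step 1: slow=1, fast=2
  step 2: slow=2, fast=4
  step 3: slow=3, fast=1
  step 4: slow=4, fast=3
  step 5: slow=0, fast=0
  slow == fast at node 0: cycle detected

Cycle: yes


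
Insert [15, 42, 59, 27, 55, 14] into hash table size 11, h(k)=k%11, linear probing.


Insert 15: h=4 -> slot 4
Insert 42: h=9 -> slot 9
Insert 59: h=4, 1 probes -> slot 5
Insert 27: h=5, 1 probes -> slot 6
Insert 55: h=0 -> slot 0
Insert 14: h=3 -> slot 3

Table: [55, None, None, 14, 15, 59, 27, None, None, 42, None]


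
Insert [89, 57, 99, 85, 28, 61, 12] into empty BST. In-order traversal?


Insert 89: root
Insert 57: L from 89
Insert 99: R from 89
Insert 85: L from 89 -> R from 57
Insert 28: L from 89 -> L from 57
Insert 61: L from 89 -> R from 57 -> L from 85
Insert 12: L from 89 -> L from 57 -> L from 28

In-order: [12, 28, 57, 61, 85, 89, 99]


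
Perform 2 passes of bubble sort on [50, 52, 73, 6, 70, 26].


Initial: [50, 52, 73, 6, 70, 26]
Pass 1: [50, 52, 6, 70, 26, 73] (3 swaps)
Pass 2: [50, 6, 52, 26, 70, 73] (2 swaps)

After 2 passes: [50, 6, 52, 26, 70, 73]


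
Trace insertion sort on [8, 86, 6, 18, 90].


Initial: [8, 86, 6, 18, 90]
Insert 86: [8, 86, 6, 18, 90]
Insert 6: [6, 8, 86, 18, 90]
Insert 18: [6, 8, 18, 86, 90]
Insert 90: [6, 8, 18, 86, 90]

Sorted: [6, 8, 18, 86, 90]


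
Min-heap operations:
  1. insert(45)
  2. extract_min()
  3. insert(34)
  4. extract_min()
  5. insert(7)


insert(45) -> [45]
extract_min()->45, []
insert(34) -> [34]
extract_min()->34, []
insert(7) -> [7]

Final heap: [7]


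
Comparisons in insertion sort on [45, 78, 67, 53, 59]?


Algorithm: insertion sort
Input: [45, 78, 67, 53, 59]
Sorted: [45, 53, 59, 67, 78]

9


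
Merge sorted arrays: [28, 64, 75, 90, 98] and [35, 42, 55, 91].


Take 28 from A
Take 35 from B
Take 42 from B
Take 55 from B
Take 64 from A
Take 75 from A
Take 90 from A
Take 91 from B

Merged: [28, 35, 42, 55, 64, 75, 90, 91, 98]


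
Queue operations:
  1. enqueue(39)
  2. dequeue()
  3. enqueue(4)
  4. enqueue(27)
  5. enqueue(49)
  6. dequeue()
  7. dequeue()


enqueue(39) -> [39]
dequeue()->39, []
enqueue(4) -> [4]
enqueue(27) -> [4, 27]
enqueue(49) -> [4, 27, 49]
dequeue()->4, [27, 49]
dequeue()->27, [49]

Final queue: [49]


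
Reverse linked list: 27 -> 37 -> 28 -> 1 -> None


Step 1: curr=27, set curr.next=prev(None) | reversed so far: 27
Step 2: curr=37, set curr.next=prev(27) | reversed so far: 37 -> 27
Step 3: curr=28, set curr.next=prev(37) | reversed so far: 28 -> 37 -> 27
Step 4: curr=1, set curr.next=prev(28) | reversed so far: 1 -> 28 -> 37 -> 27

1 -> 28 -> 37 -> 27 -> None


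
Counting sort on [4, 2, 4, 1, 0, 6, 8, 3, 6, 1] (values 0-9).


Input: [4, 2, 4, 1, 0, 6, 8, 3, 6, 1]
Counts: [1, 2, 1, 1, 2, 0, 2, 0, 1, 0]

Sorted: [0, 1, 1, 2, 3, 4, 4, 6, 6, 8]


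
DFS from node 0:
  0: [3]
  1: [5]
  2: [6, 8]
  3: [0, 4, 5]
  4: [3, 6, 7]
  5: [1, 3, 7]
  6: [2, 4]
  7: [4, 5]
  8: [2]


Visit 0, push [3]
Visit 3, push [5, 4]
Visit 4, push [7, 6]
Visit 6, push [2]
Visit 2, push [8]
Visit 8, push []
Visit 7, push [5]
Visit 5, push [1]
Visit 1, push []

DFS order: [0, 3, 4, 6, 2, 8, 7, 5, 1]


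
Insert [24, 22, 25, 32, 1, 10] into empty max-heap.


Insert 24: [24]
Insert 22: [24, 22]
Insert 25: [25, 22, 24]
Insert 32: [32, 25, 24, 22]
Insert 1: [32, 25, 24, 22, 1]
Insert 10: [32, 25, 24, 22, 1, 10]

Final heap: [32, 25, 24, 22, 1, 10]


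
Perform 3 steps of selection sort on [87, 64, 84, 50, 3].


Initial: [87, 64, 84, 50, 3]
Step 1: min=3 at 4
  Swap: [3, 64, 84, 50, 87]
Step 2: min=50 at 3
  Swap: [3, 50, 84, 64, 87]
Step 3: min=64 at 3
  Swap: [3, 50, 64, 84, 87]

After 3 steps: [3, 50, 64, 84, 87]


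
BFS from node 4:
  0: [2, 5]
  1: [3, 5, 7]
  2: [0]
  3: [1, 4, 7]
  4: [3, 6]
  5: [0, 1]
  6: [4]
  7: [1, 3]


Visit 4, enqueue [3, 6]
Visit 3, enqueue [1, 7]
Visit 6, enqueue []
Visit 1, enqueue [5]
Visit 7, enqueue []
Visit 5, enqueue [0]
Visit 0, enqueue [2]
Visit 2, enqueue []

BFS order: [4, 3, 6, 1, 7, 5, 0, 2]


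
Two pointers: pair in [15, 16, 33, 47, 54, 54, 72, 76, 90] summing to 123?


lo=0(15)+hi=8(90)=105
lo=1(16)+hi=8(90)=106
lo=2(33)+hi=8(90)=123

Yes: 33+90=123


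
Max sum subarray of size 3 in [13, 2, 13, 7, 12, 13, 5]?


[0:3]: 28
[1:4]: 22
[2:5]: 32
[3:6]: 32
[4:7]: 30

Max: 32 at [2:5]


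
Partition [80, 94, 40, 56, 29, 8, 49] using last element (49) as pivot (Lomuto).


Pivot: 49
  40 <= 49: swap -> [40, 94, 80, 56, 29, 8, 49]
  29 <= 49: swap -> [40, 29, 80, 56, 94, 8, 49]
  8 <= 49: swap -> [40, 29, 8, 56, 94, 80, 49]
Place pivot at 3: [40, 29, 8, 49, 94, 80, 56]

Partitioned: [40, 29, 8, 49, 94, 80, 56]


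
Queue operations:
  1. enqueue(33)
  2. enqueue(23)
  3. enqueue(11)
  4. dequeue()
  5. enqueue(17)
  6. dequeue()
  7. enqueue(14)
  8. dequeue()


enqueue(33) -> [33]
enqueue(23) -> [33, 23]
enqueue(11) -> [33, 23, 11]
dequeue()->33, [23, 11]
enqueue(17) -> [23, 11, 17]
dequeue()->23, [11, 17]
enqueue(14) -> [11, 17, 14]
dequeue()->11, [17, 14]

Final queue: [17, 14]


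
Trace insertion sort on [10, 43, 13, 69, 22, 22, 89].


Initial: [10, 43, 13, 69, 22, 22, 89]
Insert 43: [10, 43, 13, 69, 22, 22, 89]
Insert 13: [10, 13, 43, 69, 22, 22, 89]
Insert 69: [10, 13, 43, 69, 22, 22, 89]
Insert 22: [10, 13, 22, 43, 69, 22, 89]
Insert 22: [10, 13, 22, 22, 43, 69, 89]
Insert 89: [10, 13, 22, 22, 43, 69, 89]

Sorted: [10, 13, 22, 22, 43, 69, 89]


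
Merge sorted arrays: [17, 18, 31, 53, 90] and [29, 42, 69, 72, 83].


Take 17 from A
Take 18 from A
Take 29 from B
Take 31 from A
Take 42 from B
Take 53 from A
Take 69 from B
Take 72 from B
Take 83 from B

Merged: [17, 18, 29, 31, 42, 53, 69, 72, 83, 90]


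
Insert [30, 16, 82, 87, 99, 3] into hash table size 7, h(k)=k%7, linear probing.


Insert 30: h=2 -> slot 2
Insert 16: h=2, 1 probes -> slot 3
Insert 82: h=5 -> slot 5
Insert 87: h=3, 1 probes -> slot 4
Insert 99: h=1 -> slot 1
Insert 3: h=3, 3 probes -> slot 6

Table: [None, 99, 30, 16, 87, 82, 3]


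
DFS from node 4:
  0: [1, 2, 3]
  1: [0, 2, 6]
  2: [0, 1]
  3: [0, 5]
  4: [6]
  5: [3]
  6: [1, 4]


Visit 4, push [6]
Visit 6, push [1]
Visit 1, push [2, 0]
Visit 0, push [3, 2]
Visit 2, push []
Visit 3, push [5]
Visit 5, push []

DFS order: [4, 6, 1, 0, 2, 3, 5]


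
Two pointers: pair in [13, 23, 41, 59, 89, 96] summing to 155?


lo=0(13)+hi=5(96)=109
lo=1(23)+hi=5(96)=119
lo=2(41)+hi=5(96)=137
lo=3(59)+hi=5(96)=155

Yes: 59+96=155


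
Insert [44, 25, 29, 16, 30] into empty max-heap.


Insert 44: [44]
Insert 25: [44, 25]
Insert 29: [44, 25, 29]
Insert 16: [44, 25, 29, 16]
Insert 30: [44, 30, 29, 16, 25]

Final heap: [44, 30, 29, 16, 25]


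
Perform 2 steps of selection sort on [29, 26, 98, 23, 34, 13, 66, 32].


Initial: [29, 26, 98, 23, 34, 13, 66, 32]
Step 1: min=13 at 5
  Swap: [13, 26, 98, 23, 34, 29, 66, 32]
Step 2: min=23 at 3
  Swap: [13, 23, 98, 26, 34, 29, 66, 32]

After 2 steps: [13, 23, 98, 26, 34, 29, 66, 32]


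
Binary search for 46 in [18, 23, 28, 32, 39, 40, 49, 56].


Step 1: lo=0, hi=7, mid=3, val=32
Step 2: lo=4, hi=7, mid=5, val=40
Step 3: lo=6, hi=7, mid=6, val=49

Not found
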